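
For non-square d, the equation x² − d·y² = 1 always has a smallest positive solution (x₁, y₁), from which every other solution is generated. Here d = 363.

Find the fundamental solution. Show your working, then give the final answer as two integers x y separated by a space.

[19; 19,38] for √363; ℓ=2 ⇒ convergent index 1
i=0: a=19 ⇒ p=19, q=1
i=1: a=19 ⇒ p=362, q=19
→ (362, 19).  Check: 362²=131044, 363·19²=131043, difference 1.

362 19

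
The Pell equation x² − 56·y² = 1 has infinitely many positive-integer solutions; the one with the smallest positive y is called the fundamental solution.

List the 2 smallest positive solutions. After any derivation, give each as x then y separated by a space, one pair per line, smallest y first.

d=56: √d = [7; 2,14] (ℓ=2, even), read p_1/q_1
step 0: (7, 1)  from 7·(1,0) + (0,1)
step 1: (15, 2)  from 2·(7,1) + (1,0)
(x₁, y₁) = (15, 2);  15² − 56·2² = 1 ✓
n=2: (15,2)∘(15,2) = (15·15+56·2·2, 15·2+2·15) = (449,60)

15 2
449 60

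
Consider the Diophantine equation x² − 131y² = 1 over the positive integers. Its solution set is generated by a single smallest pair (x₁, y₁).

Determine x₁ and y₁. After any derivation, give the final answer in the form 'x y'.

√131 = [11; 2,4,11,4,2,22, …], period ℓ=6 (even) → k=5
i=0: a=11 ⇒ p=11, q=1
…
i=4: a=4 ⇒ p=4727, q=413
i=5: a=2 ⇒ p=10610, q=927
→ (10610, 927).  Check: 10610²=112572100, 131·927²=112572099, difference 1.

10610 927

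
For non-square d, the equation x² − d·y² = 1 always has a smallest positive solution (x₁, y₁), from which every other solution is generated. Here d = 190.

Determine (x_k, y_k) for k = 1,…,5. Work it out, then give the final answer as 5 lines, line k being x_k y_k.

52021 3774
5412368881 392654508
563113683064981 40852560317562
58587473808034384321 4250382080167131096
6095557949372399730460501 442218252343896093172470

[13; 1,3,1,1,1,…,3,1,26] for √190; ℓ=14 ⇒ convergent index 13
a_0=13:  p_0=13·1+0=13,  q_0=13·0+1=1
a_1=1:  p_1=1·13+1=14,  q_1=1·1+0=1
a_2=3:  p_2=3·14+13=55,  q_2=3·1+1=4
…
a_4=1:  p_4=1·69+55=124,  q_4=1·5+4=9
a_5=1:  p_5=1·124+69=193,  q_5=1·9+5=14
…
a_10=1:  p_10=1·4149+2936=7085,  q_10=1·301+213=514
…
a_12=3:  p_12=3·11234+7085=40787,  q_12=3·815+514=2959
a_13=1:  p_13=1·40787+11234=52021,  q_13=1·2959+815=3774
fundamental: x₁=52021, y₁=3774  (since 2706184441 − 190·14243076 = 1)
n=2: (52021,3774)∘(52021,3774) = (52021·52021+190·3774·3774, 52021·3774+3774·52021) = (5412368881,392654508)
n=3: (5412368881,392654508)∘(52021,3774) = (52021·5412368881+190·3774·392654508, 52021·392654508+3774·5412368881) = (563113683064981,40852560317562)
n=4: (563113683064981,40852560317562)∘(52021,3774) = (52021·563113683064981+190·3774·40852560317562, 52021·40852560317562+3774·563113683064981) = (58587473808034384321,4250382080167131096)
n=5: (58587473808034384321,4250382080167131096)∘(52021,3774) = (52021·58587473808034384321+190·3774·4250382080167131096, 52021·4250382080167131096+3774·58587473808034384321) = (6095557949372399730460501,442218252343896093172470)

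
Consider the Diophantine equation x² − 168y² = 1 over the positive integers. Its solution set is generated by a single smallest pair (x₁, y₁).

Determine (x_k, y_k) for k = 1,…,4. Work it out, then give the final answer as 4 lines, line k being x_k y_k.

13 1
337 26
8749 675
227137 17524

[12; 1,24] for √168; ℓ=2 ⇒ convergent index 1
i=0: a=12 ⇒ p=12, q=1
i=1: a=1 ⇒ p=13, q=1
fundamental: x₁=13, y₁=1  (since 169 − 168·1 = 1)
(13+1√168)^2 = 337 + 26√168
(13+1√168)^3 = 8749 + 675√168
(13+1√168)^4 = 227137 + 17524√168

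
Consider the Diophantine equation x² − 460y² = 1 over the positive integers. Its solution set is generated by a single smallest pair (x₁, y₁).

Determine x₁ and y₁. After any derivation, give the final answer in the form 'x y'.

2535751 118230

[21; 2,4,3,1,2,10,2,1,3,4,2,42] for √460; ℓ=12 ⇒ convergent index 11
k=0  a_k=21  p_k/q_k = 21/1
k=1  a_k=2  p_k/q_k = 43/2
k=2  a_k=4  p_k/q_k = 193/9
k=3  a_k=3  p_k/q_k = 622/29
…
k=5  a_k=2  p_k/q_k = 2252/105
k=6  a_k=10  p_k/q_k = 23335/1088
k=7  a_k=2  p_k/q_k = 48922/2281
k=8  a_k=1  p_k/q_k = 72257/3369
…
k=10  a_k=4  p_k/q_k = 1135029/52921
k=11  a_k=2  p_k/q_k = 2535751/118230
(x₁, y₁) = (2535751, 118230);  2535751² − 460·118230² = 1 ✓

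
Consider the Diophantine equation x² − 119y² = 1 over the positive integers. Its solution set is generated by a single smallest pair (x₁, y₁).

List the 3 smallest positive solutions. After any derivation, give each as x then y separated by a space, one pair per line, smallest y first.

120 11
28799 2640
6911640 633589

√119 → a₀=10, period (1,9,1,20); ℓ=4 even so k=3
a_0=10:  p_0=10·1+0=10,  q_0=10·0+1=1
a_1=1:  p_1=1·10+1=11,  q_1=1·1+0=1
a_2=9:  p_2=9·11+10=109,  q_2=9·1+1=10
a_3=1:  p_3=1·109+11=120,  q_3=1·10+1=11
fundamental: x₁=120, y₁=11  (since 14400 − 119·121 = 1)
n=2: (120,11)∘(120,11) = (120·120+119·11·11, 120·11+11·120) = (28799,2640)
n=3: (28799,2640)∘(120,11) = (120·28799+119·11·2640, 120·2640+11·28799) = (6911640,633589)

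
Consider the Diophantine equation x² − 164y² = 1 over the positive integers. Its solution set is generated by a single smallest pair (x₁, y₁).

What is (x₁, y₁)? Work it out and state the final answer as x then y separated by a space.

√164 → a₀=12, period (1,4,6,4,1,24); ℓ=6 even so k=5
step 0: (12, 1)  from 12·(1,0) + (0,1)
…
step 2: (64, 5)  from 4·(13,1) + (12,1)
…
step 4: (1652, 129)  from 4·(397,31) + (64,5)
step 5: (2049, 160)  from 1·(1652,129) + (397,31)
fundamental: x₁=2049, y₁=160  (since 4198401 − 164·25600 = 1)

2049 160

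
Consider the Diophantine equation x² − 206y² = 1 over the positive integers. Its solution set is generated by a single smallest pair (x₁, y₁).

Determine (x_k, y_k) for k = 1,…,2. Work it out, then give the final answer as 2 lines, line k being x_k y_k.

√206 = [14; 2,1,5,14,5,1,2,28, …], period ℓ=8 (even) → k=7
k=0  a_k=14  p_k/q_k = 14/1
…
k=5  a_k=5  p_k/q_k = 17539/1222
k=6  a_k=1  p_k/q_k = 20998/1463
k=7  a_k=2  p_k/q_k = 59535/4148
fundamental: x₁=59535, y₁=4148  (since 3544416225 − 206·17205904 = 1)
(59535+4148√206)^2 = 7088832449 + 493902360√206

59535 4148
7088832449 493902360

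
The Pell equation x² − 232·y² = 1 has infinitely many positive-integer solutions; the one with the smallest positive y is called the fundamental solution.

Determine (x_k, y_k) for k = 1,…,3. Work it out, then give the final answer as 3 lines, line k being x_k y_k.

d=232: √d = [15; 4,3,7,3,4,30] (ℓ=6, even), read p_5/q_5
step 0: (15, 1)  from 15·(1,0) + (0,1)
…
step 2: (198, 13)  from 3·(61,4) + (15,1)
step 3: (1447, 95)  from 7·(198,13) + (61,4)
step 4: (4539, 298)  from 3·(1447,95) + (198,13)
step 5: (19603, 1287)  from 4·(4539,298) + (1447,95)
(x₁, y₁) = (19603, 1287);  19603² − 232·1287² = 1 ✓
n=2: (19603,1287)∘(19603,1287) = (19603·19603+232·1287·1287, 19603·1287+1287·19603) = (768555217,50458122)
n=3: (768555217,50458122)∘(19603,1287) = (19603·768555217+232·1287·50458122, 19603·50458122+1287·768555217) = (30131975818099,1978261129845)

19603 1287
768555217 50458122
30131975818099 1978261129845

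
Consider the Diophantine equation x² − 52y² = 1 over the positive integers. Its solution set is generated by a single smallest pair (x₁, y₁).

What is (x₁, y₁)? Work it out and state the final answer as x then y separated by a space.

[7; 4,1,2,1,4,14] for √52; ℓ=6 ⇒ convergent index 5
k=0  a_k=7  p_k/q_k = 7/1
k=1  a_k=4  p_k/q_k = 29/4
k=2  a_k=1  p_k/q_k = 36/5
…
k=4  a_k=1  p_k/q_k = 137/19
k=5  a_k=4  p_k/q_k = 649/90
fundamental: x₁=649, y₁=90  (since 421201 − 52·8100 = 1)

649 90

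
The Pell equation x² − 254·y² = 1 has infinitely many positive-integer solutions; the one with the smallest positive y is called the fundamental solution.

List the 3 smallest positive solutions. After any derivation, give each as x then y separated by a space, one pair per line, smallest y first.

√254 → a₀=15, period (1,14,1,30); ℓ=4 even so k=3
i=0: a=15 ⇒ p=15, q=1
i=1: a=1 ⇒ p=16, q=1
i=2: a=14 ⇒ p=239, q=15
i=3: a=1 ⇒ p=255, q=16
(x₁, y₁) = (255, 16);  255² − 254·16² = 1 ✓
k=2:  x_2 = 255·255+254·16·16 = 130049,  y_2 = 255·16+16·255 = 8160
k=3:  x_3 = 255·130049+254·16·8160 = 66324735,  y_3 = 255·8160+16·130049 = 4161584

255 16
130049 8160
66324735 4161584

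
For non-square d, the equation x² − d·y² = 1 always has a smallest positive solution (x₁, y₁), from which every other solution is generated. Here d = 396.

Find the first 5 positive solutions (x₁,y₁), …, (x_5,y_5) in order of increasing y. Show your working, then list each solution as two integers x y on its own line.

√396 = [19; 1,8,1,38, …], period ℓ=4 (even) → k=3
i=0: a=19 ⇒ p=19, q=1
…
i=2: a=8 ⇒ p=179, q=9
i=3: a=1 ⇒ p=199, q=10
→ (199, 10).  Check: 199²=39601, 396·10²=39600, difference 1.
n=2: (199,10)∘(199,10) = (199·199+396·10·10, 199·10+10·199) = (79201,3980)
n=3: (79201,3980)∘(199,10) = (199·79201+396·10·3980, 199·3980+10·79201) = (31521799,1584030)
n=4: (31521799,1584030)∘(199,10) = (199·31521799+396·10·1584030, 199·1584030+10·31521799) = (12545596801,630439960)
n=5: (12545596801,630439960)∘(199,10) = (199·12545596801+396·10·630439960, 199·630439960+10·12545596801) = (4993116004999,250913520050)

199 10
79201 3980
31521799 1584030
12545596801 630439960
4993116004999 250913520050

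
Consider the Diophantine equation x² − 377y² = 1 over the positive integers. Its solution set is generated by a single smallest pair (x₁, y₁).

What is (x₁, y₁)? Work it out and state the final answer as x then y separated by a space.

√377 = [19; 2,2,2,38, …], period ℓ=4 (even) → k=3
a_0=19:  p_0=19·1+0=19,  q_0=19·0+1=1
…
a_2=2:  p_2=2·39+19=97,  q_2=2·2+1=5
a_3=2:  p_3=2·97+39=233,  q_3=2·5+2=12
(x₁, y₁) = (233, 12);  233² − 377·12² = 1 ✓

233 12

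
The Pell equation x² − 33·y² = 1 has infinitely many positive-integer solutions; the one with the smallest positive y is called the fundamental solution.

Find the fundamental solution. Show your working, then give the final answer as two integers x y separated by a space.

[5; 1,2,1,10] for √33; ℓ=4 ⇒ convergent index 3
a_0=5:  p_0=5·1+0=5,  q_0=5·0+1=1
a_1=1:  p_1=1·5+1=6,  q_1=1·1+0=1
a_2=2:  p_2=2·6+5=17,  q_2=2·1+1=3
a_3=1:  p_3=1·17+6=23,  q_3=1·3+1=4
→ (23, 4).  Check: 23²=529, 33·4²=528, difference 1.

23 4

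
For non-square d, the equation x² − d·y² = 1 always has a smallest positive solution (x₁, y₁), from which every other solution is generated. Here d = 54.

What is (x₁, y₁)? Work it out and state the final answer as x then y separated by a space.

485 66

√54 = [7; 2,1,6,1,2,14, …], period ℓ=6 (even) → k=5
k=0  a_k=7  p_k/q_k = 7/1
k=1  a_k=2  p_k/q_k = 15/2
k=2  a_k=1  p_k/q_k = 22/3
k=3  a_k=6  p_k/q_k = 147/20
k=4  a_k=1  p_k/q_k = 169/23
k=5  a_k=2  p_k/q_k = 485/66
(x₁, y₁) = (485, 66);  485² − 54·66² = 1 ✓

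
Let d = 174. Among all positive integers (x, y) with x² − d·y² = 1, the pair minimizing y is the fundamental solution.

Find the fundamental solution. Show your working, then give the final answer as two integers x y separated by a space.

1451 110

√174 = [13; 5,4,5,26, …], period ℓ=4 (even) → k=3
a_0=13:  p_0=13·1+0=13,  q_0=13·0+1=1
…
a_2=4:  p_2=4·66+13=277,  q_2=4·5+1=21
a_3=5:  p_3=5·277+66=1451,  q_3=5·21+5=110
fundamental: x₁=1451, y₁=110  (since 2105401 − 174·12100 = 1)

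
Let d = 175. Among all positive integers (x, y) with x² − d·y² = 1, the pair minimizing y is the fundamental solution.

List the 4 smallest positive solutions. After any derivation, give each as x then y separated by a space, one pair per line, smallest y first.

2024 153
8193151 619344
33165873224 2507104359
134255446617601 10148757825888

√175 → a₀=13, period (4,2,1,2,4,26); ℓ=6 even so k=5
i=0: a=13 ⇒ p=13, q=1
i=1: a=4 ⇒ p=53, q=4
…
i=3: a=1 ⇒ p=172, q=13
i=4: a=2 ⇒ p=463, q=35
i=5: a=4 ⇒ p=2024, q=153
fundamental: x₁=2024, y₁=153  (since 4096576 − 175·23409 = 1)
n=2: (2024,153)∘(2024,153) = (2024·2024+175·153·153, 2024·153+153·2024) = (8193151,619344)
n=3: (8193151,619344)∘(2024,153) = (2024·8193151+175·153·619344, 2024·619344+153·8193151) = (33165873224,2507104359)
n=4: (33165873224,2507104359)∘(2024,153) = (2024·33165873224+175·153·2507104359, 2024·2507104359+153·33165873224) = (134255446617601,10148757825888)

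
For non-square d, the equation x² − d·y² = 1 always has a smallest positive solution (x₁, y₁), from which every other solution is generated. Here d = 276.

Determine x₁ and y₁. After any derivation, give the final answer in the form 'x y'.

7775 468

[16; 1,1,1,1,2,2,2,1,1,1,1,32] for √276; ℓ=12 ⇒ convergent index 11
step 0: (16, 1)  from 16·(1,0) + (0,1)
step 1: (17, 1)  from 1·(16,1) + (1,0)
step 2: (33, 2)  from 1·(17,1) + (16,1)
…
step 4: (83, 5)  from 1·(50,3) + (33,2)
…
step 8: (1761, 106)  from 1·(1246,75) + (515,31)
step 9: (3007, 181)  from 1·(1761,106) + (1246,75)
step 10: (4768, 287)  from 1·(3007,181) + (1761,106)
step 11: (7775, 468)  from 1·(4768,287) + (3007,181)
fundamental: x₁=7775, y₁=468  (since 60450625 − 276·219024 = 1)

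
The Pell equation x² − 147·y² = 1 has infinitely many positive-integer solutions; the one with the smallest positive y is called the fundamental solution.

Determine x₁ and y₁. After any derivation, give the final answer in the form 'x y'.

√147 = [12; 8,24, …], period ℓ=2 (even) → k=1
i=0: a=12 ⇒ p=12, q=1
i=1: a=8 ⇒ p=97, q=8
(x₁, y₁) = (97, 8);  97² − 147·8² = 1 ✓

97 8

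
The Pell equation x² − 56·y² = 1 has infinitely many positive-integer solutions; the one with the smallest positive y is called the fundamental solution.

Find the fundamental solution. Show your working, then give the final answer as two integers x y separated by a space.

15 2

[7; 2,14] for √56; ℓ=2 ⇒ convergent index 1
step 0: (7, 1)  from 7·(1,0) + (0,1)
step 1: (15, 2)  from 2·(7,1) + (1,0)
→ (15, 2).  Check: 15²=225, 56·2²=224, difference 1.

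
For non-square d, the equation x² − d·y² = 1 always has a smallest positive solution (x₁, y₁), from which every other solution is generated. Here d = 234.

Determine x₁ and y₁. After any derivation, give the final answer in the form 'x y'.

5201 340

[15; 3,2,1,2,1,2,3,30] for √234; ℓ=8 ⇒ convergent index 7
i=0: a=15 ⇒ p=15, q=1
…
i=2: a=2 ⇒ p=107, q=7
…
i=4: a=2 ⇒ p=413, q=27
i=5: a=1 ⇒ p=566, q=37
i=6: a=2 ⇒ p=1545, q=101
i=7: a=3 ⇒ p=5201, q=340
(x₁, y₁) = (5201, 340);  5201² − 234·340² = 1 ✓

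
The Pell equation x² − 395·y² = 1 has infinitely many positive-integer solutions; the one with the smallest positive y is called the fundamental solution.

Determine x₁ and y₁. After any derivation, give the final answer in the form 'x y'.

159 8

√395 = [19; 1,6,1,38, …], period ℓ=4 (even) → k=3
step 0: (19, 1)  from 19·(1,0) + (0,1)
step 1: (20, 1)  from 1·(19,1) + (1,0)
step 2: (139, 7)  from 6·(20,1) + (19,1)
step 3: (159, 8)  from 1·(139,7) + (20,1)
(x₁, y₁) = (159, 8);  159² − 395·8² = 1 ✓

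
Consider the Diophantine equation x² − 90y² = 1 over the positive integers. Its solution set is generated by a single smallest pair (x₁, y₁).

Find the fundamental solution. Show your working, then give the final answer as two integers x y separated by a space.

19 2

√90 → a₀=9, period (2,18); ℓ=2 even so k=1
i=0: a=9 ⇒ p=9, q=1
i=1: a=2 ⇒ p=19, q=2
(x₁, y₁) = (19, 2);  19² − 90·2² = 1 ✓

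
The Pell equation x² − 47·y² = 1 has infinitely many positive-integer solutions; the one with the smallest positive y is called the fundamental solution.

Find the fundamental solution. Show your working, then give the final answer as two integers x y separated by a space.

d=47: √d = [6; 1,5,1,12] (ℓ=4, even), read p_3/q_3
k=0  a_k=6  p_k/q_k = 6/1
…
k=2  a_k=5  p_k/q_k = 41/6
k=3  a_k=1  p_k/q_k = 48/7
(x₁, y₁) = (48, 7);  48² − 47·7² = 1 ✓

48 7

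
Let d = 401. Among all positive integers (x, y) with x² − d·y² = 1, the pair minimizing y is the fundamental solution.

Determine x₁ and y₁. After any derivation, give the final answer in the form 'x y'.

801 40

√401 = [20; 40, …], period ℓ=1 (odd) → k=1
step 0: (20, 1)  from 20·(1,0) + (0,1)
step 1: (801, 40)  from 40·(20,1) + (1,0)
(x₁, y₁) = (801, 40);  801² − 401·40² = 1 ✓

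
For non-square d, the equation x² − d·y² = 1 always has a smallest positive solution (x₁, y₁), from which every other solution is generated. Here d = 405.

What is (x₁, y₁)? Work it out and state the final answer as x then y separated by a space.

161 8

[20; 8,40] for √405; ℓ=2 ⇒ convergent index 1
k=0  a_k=20  p_k/q_k = 20/1
k=1  a_k=8  p_k/q_k = 161/8
fundamental: x₁=161, y₁=8  (since 25921 − 405·64 = 1)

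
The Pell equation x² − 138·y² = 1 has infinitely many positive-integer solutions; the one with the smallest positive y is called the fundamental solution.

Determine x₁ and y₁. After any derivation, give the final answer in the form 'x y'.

47 4

d=138: √d = [11; 1,2,1,22] (ℓ=4, even), read p_3/q_3
step 0: (11, 1)  from 11·(1,0) + (0,1)
step 1: (12, 1)  from 1·(11,1) + (1,0)
step 2: (35, 3)  from 2·(12,1) + (11,1)
step 3: (47, 4)  from 1·(35,3) + (12,1)
(x₁, y₁) = (47, 4);  47² − 138·4² = 1 ✓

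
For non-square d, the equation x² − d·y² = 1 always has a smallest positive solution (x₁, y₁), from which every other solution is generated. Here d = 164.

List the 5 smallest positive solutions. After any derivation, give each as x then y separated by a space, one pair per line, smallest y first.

[12; 1,4,6,4,1,24] for √164; ℓ=6 ⇒ convergent index 5
step 0: (12, 1)  from 12·(1,0) + (0,1)
…
step 3: (397, 31)  from 6·(64,5) + (13,1)
step 4: (1652, 129)  from 4·(397,31) + (64,5)
step 5: (2049, 160)  from 1·(1652,129) + (397,31)
fundamental: x₁=2049, y₁=160  (since 4198401 − 164·25600 = 1)
n=2: (2049,160)∘(2049,160) = (2049·2049+164·160·160, 2049·160+160·2049) = (8396801,655680)
n=3: (8396801,655680)∘(2049,160) = (2049·8396801+164·160·655680, 2049·655680+160·8396801) = (34410088449,2686976480)
n=4: (34410088449,2686976480)∘(2049,160) = (2049·34410088449+164·160·2686976480, 2049·2686976480+160·34410088449) = (141012534067201,11011228959360)
n=5: (141012534067201,11011228959360)∘(2049,160) = (2049·141012534067201+164·160·11011228959360, 2049·11011228959360+160·141012534067201) = (577869330197301249,45124013588480800)

2049 160
8396801 655680
34410088449 2686976480
141012534067201 11011228959360
577869330197301249 45124013588480800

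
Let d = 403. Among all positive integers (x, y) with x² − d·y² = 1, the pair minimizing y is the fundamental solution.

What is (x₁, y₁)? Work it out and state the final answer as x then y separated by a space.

669878 33369

[20; 13,2,1,3,1,3,1,2,13,40] for √403; ℓ=10 ⇒ convergent index 9
k=0  a_k=20  p_k/q_k = 20/1
…
k=5  a_k=1  p_k/q_k = 3754/187
k=6  a_k=3  p_k/q_k = 14213/708
k=7  a_k=1  p_k/q_k = 17967/895
k=8  a_k=2  p_k/q_k = 50147/2498
k=9  a_k=13  p_k/q_k = 669878/33369
fundamental: x₁=669878, y₁=33369  (since 448736534884 − 403·1113490161 = 1)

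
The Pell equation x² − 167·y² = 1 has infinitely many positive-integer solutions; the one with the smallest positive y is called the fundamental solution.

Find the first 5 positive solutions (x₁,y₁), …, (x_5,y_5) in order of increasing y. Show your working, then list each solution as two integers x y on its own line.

168 13
56447 4368
18966024 1467635
6372527617 493120992
2141150313288 165687185677

d=167: √d = [12; 1,11,1,24] (ℓ=4, even), read p_3/q_3
step 0: (12, 1)  from 12·(1,0) + (0,1)
…
step 2: (155, 12)  from 11·(13,1) + (12,1)
step 3: (168, 13)  from 1·(155,12) + (13,1)
fundamental: x₁=168, y₁=13  (since 28224 − 167·169 = 1)
k=2:  x_2 = 168·168+167·13·13 = 56447,  y_2 = 168·13+13·168 = 4368
k=3:  x_3 = 168·56447+167·13·4368 = 18966024,  y_3 = 168·4368+13·56447 = 1467635
k=4:  x_4 = 168·18966024+167·13·1467635 = 6372527617,  y_4 = 168·1467635+13·18966024 = 493120992
k=5:  x_5 = 168·6372527617+167·13·493120992 = 2141150313288,  y_5 = 168·493120992+13·6372527617 = 165687185677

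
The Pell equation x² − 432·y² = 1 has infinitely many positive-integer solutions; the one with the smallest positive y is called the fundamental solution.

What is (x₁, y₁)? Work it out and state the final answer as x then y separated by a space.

1351 65

√432 = [20; 1,3,1,1,1,3,1,40, …], period ℓ=8 (even) → k=7
i=0: a=20 ⇒ p=20, q=1
i=1: a=1 ⇒ p=21, q=1
i=2: a=3 ⇒ p=83, q=4
i=3: a=1 ⇒ p=104, q=5
i=4: a=1 ⇒ p=187, q=9
i=5: a=1 ⇒ p=291, q=14
i=6: a=3 ⇒ p=1060, q=51
i=7: a=1 ⇒ p=1351, q=65
fundamental: x₁=1351, y₁=65  (since 1825201 − 432·4225 = 1)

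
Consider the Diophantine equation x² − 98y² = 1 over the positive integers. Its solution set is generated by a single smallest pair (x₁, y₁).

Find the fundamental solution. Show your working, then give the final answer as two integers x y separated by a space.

99 10

√98 = [9; 1,8,1,18, …], period ℓ=4 (even) → k=3
step 0: (9, 1)  from 9·(1,0) + (0,1)
step 1: (10, 1)  from 1·(9,1) + (1,0)
step 2: (89, 9)  from 8·(10,1) + (9,1)
step 3: (99, 10)  from 1·(89,9) + (10,1)
(x₁, y₁) = (99, 10);  99² − 98·10² = 1 ✓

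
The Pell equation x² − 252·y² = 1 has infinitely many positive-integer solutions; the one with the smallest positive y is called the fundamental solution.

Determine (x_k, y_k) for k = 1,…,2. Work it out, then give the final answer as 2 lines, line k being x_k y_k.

127 8
32257 2032

d=252: √d = [15; 1,6,1,30] (ℓ=4, even), read p_3/q_3
i=0: a=15 ⇒ p=15, q=1
i=1: a=1 ⇒ p=16, q=1
i=2: a=6 ⇒ p=111, q=7
i=3: a=1 ⇒ p=127, q=8
(x₁, y₁) = (127, 8);  127² − 252·8² = 1 ✓
n=2: (127,8)∘(127,8) = (127·127+252·8·8, 127·8+8·127) = (32257,2032)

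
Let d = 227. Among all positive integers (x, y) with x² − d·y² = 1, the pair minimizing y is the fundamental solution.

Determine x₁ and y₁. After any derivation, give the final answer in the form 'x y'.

226 15

√227 → a₀=15, period (15,30); ℓ=2 even so k=1
step 0: (15, 1)  from 15·(1,0) + (0,1)
step 1: (226, 15)  from 15·(15,1) + (1,0)
(x₁, y₁) = (226, 15);  226² − 227·15² = 1 ✓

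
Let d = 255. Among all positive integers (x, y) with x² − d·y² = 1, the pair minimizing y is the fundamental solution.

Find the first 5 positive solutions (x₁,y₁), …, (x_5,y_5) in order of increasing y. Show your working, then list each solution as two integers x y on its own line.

√255 → a₀=15, period (1,30); ℓ=2 even so k=1
step 0: (15, 1)  from 15·(1,0) + (0,1)
step 1: (16, 1)  from 1·(15,1) + (1,0)
→ (16, 1).  Check: 16²=256, 255·1²=255, difference 1.
(16+1√255)^2 = 511 + 32√255
(16+1√255)^3 = 16336 + 1023√255
(16+1√255)^4 = 522241 + 32704√255
(16+1√255)^5 = 16695376 + 1045505√255

16 1
511 32
16336 1023
522241 32704
16695376 1045505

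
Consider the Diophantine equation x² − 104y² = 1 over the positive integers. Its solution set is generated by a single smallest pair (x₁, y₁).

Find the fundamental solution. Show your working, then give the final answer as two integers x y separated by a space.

51 5

[10; 5,20] for √104; ℓ=2 ⇒ convergent index 1
k=0  a_k=10  p_k/q_k = 10/1
k=1  a_k=5  p_k/q_k = 51/5
fundamental: x₁=51, y₁=5  (since 2601 − 104·25 = 1)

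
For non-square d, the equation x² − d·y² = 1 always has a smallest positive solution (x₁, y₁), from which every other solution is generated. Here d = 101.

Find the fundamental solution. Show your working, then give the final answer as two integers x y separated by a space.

201 20

√101 = [10; 20, …], period ℓ=1 (odd) → k=1
i=0: a=10 ⇒ p=10, q=1
i=1: a=20 ⇒ p=201, q=20
fundamental: x₁=201, y₁=20  (since 40401 − 101·400 = 1)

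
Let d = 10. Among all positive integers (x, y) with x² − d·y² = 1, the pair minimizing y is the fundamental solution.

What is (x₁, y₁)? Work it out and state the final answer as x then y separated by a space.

19 6

[3; 6] for √10; ℓ=1 ⇒ convergent index 1
step 0: (3, 1)  from 3·(1,0) + (0,1)
step 1: (19, 6)  from 6·(3,1) + (1,0)
→ (19, 6).  Check: 19²=361, 10·6²=360, difference 1.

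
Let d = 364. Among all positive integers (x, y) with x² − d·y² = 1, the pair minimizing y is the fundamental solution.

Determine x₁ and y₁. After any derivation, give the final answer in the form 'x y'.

4954951 259710

√364 → a₀=19, period (12,1,2,3,1,8,1,3,2,1,12,38); ℓ=12 even so k=11
a_0=19:  p_0=19·1+0=19,  q_0=19·0+1=1
a_1=12:  p_1=12·19+1=229,  q_1=12·1+0=12
a_2=1:  p_2=1·229+19=248,  q_2=1·12+1=13
…
a_4=3:  p_4=3·725+248=2423,  q_4=3·38+13=127
a_5=1:  p_5=1·2423+725=3148,  q_5=1·127+38=165
…
a_7=1:  p_7=1·27607+3148=30755,  q_7=1·1447+165=1612
a_8=3:  p_8=3·30755+27607=119872,  q_8=3·1612+1447=6283
a_9=2:  p_9=2·119872+30755=270499,  q_9=2·6283+1612=14178
a_10=1:  p_10=1·270499+119872=390371,  q_10=1·14178+6283=20461
a_11=12:  p_11=12·390371+270499=4954951,  q_11=12·20461+14178=259710
→ (4954951, 259710).  Check: 4954951²=24551539412401, 364·259710²=24551539412400, difference 1.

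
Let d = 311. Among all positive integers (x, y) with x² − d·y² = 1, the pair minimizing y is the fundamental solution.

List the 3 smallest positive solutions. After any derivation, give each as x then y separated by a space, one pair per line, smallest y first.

16883880 957397
570130807708799 32329152120720
19252040283316857636360 1091683049815963029803

√311 = [17; 1,1,1,2,1,…,1,1,34, …], period ℓ=16 (even) → k=15
k=0  a_k=17  p_k/q_k = 17/1
k=1  a_k=1  p_k/q_k = 18/1
…
k=3  a_k=1  p_k/q_k = 53/3
k=4  a_k=2  p_k/q_k = 141/8
…
k=7  a_k=3  p_k/q_k = 4109/233
k=8  a_k=17  p_k/q_k = 71158/4035
k=9  a_k=3  p_k/q_k = 217583/12338
k=10  a_k=6  p_k/q_k = 1376656/78063
k=11  a_k=1  p_k/q_k = 1594239/90401
…
k=13  a_k=1  p_k/q_k = 6159373/349266
k=14  a_k=1  p_k/q_k = 10724507/608131
k=15  a_k=1  p_k/q_k = 16883880/957397
(x₁, y₁) = (16883880, 957397);  16883880² − 311·957397² = 1 ✓
k=2:  x_2 = 16883880·16883880+311·957397·957397 = 570130807708799,  y_2 = 16883880·957397+957397·16883880 = 32329152120720
k=3:  x_3 = 16883880·570130807708799+311·957397·32329152120720 = 19252040283316857636360,  y_3 = 16883880·32329152120720+957397·570130807708799 = 1091683049815963029803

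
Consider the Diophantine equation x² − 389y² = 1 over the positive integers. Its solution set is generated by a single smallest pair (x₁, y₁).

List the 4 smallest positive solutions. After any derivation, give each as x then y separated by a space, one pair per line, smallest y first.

3287049 166660
21609382256801 1095639172680
142062196675667653449 7202839293837075980
933930803041091759821507201 47352171395934637886793360

√389 → a₀=19, period (1,2,1,1,1,1,2,1,38); ℓ=9 odd so k=17
step 0: (19, 1)  from 19·(1,0) + (0,1)
…
step 3: (79, 4)  from 1·(59,3) + (20,1)
…
step 5: (217, 11)  from 1·(138,7) + (79,4)
…
step 7: (927, 47)  from 2·(355,18) + (217,11)
…
step 9: (49643, 2517)  from 38·(1282,65) + (927,47)
step 10: (50925, 2582)  from 1·(49643,2517) + (1282,65)
step 11: (151493, 7681)  from 2·(50925,2582) + (49643,2517)
step 12: (202418, 10263)  from 1·(151493,7681) + (50925,2582)
step 13: (353911, 17944)  from 1·(202418,10263) + (151493,7681)
step 14: (556329, 28207)  from 1·(353911,17944) + (202418,10263)
…
step 16: (2376809, 120509)  from 2·(910240,46151) + (556329,28207)
step 17: (3287049, 166660)  from 1·(2376809,120509) + (910240,46151)
→ (3287049, 166660).  Check: 3287049²=10804691128401, 389·166660²=10804691128400, difference 1.
n=2: (3287049,166660)∘(3287049,166660) = (3287049·3287049+389·166660·166660, 3287049·166660+166660·3287049) = (21609382256801,1095639172680)
n=3: (21609382256801,1095639172680)∘(3287049,166660) = (3287049·21609382256801+389·166660·1095639172680, 3287049·1095639172680+166660·21609382256801) = (142062196675667653449,7202839293837075980)
n=4: (142062196675667653449,7202839293837075980)∘(3287049,166660) = (3287049·142062196675667653449+389·166660·7202839293837075980, 3287049·7202839293837075980+166660·142062196675667653449) = (933930803041091759821507201,47352171395934637886793360)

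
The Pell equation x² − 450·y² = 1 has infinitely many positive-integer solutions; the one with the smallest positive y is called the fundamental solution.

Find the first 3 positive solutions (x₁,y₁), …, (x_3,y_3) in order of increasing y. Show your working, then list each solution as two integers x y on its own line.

19601 924
768398401 36222648
30122754096401 1420000245972

[21; 4,1,2,4,2,1,4,42] for √450; ℓ=8 ⇒ convergent index 7
step 0: (21, 1)  from 21·(1,0) + (0,1)
…
step 2: (106, 5)  from 1·(85,4) + (21,1)
…
step 4: (1294, 61)  from 4·(297,14) + (106,5)
…
step 6: (4179, 197)  from 1·(2885,136) + (1294,61)
step 7: (19601, 924)  from 4·(4179,197) + (2885,136)
→ (19601, 924).  Check: 19601²=384199201, 450·924²=384199200, difference 1.
(19601+924√450)^2 = 768398401 + 36222648√450
(19601+924√450)^3 = 30122754096401 + 1420000245972√450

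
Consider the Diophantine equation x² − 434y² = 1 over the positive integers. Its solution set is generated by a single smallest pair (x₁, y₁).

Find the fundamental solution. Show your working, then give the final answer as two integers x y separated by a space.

125 6

d=434: √d = [20; 1,4,1,40] (ℓ=4, even), read p_3/q_3
i=0: a=20 ⇒ p=20, q=1
i=1: a=1 ⇒ p=21, q=1
i=2: a=4 ⇒ p=104, q=5
i=3: a=1 ⇒ p=125, q=6
→ (125, 6).  Check: 125²=15625, 434·6²=15624, difference 1.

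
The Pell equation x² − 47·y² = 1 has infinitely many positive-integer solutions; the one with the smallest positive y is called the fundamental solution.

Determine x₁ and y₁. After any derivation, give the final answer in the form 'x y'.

[6; 1,5,1,12] for √47; ℓ=4 ⇒ convergent index 3
a_0=6:  p_0=6·1+0=6,  q_0=6·0+1=1
…
a_2=5:  p_2=5·7+6=41,  q_2=5·1+1=6
a_3=1:  p_3=1·41+7=48,  q_3=1·6+1=7
fundamental: x₁=48, y₁=7  (since 2304 − 47·49 = 1)

48 7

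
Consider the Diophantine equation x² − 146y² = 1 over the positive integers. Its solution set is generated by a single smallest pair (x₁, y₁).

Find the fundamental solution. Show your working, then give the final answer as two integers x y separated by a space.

d=146: √d = [12; 12,24] (ℓ=2, even), read p_1/q_1
step 0: (12, 1)  from 12·(1,0) + (0,1)
step 1: (145, 12)  from 12·(12,1) + (1,0)
(x₁, y₁) = (145, 12);  145² − 146·12² = 1 ✓

145 12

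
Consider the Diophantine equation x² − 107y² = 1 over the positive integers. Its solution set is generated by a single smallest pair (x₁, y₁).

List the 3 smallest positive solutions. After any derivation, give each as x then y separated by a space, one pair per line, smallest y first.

962 93
1850887 178932
3561105626 344265075

√107 → a₀=10, period (2,1,9,1,2,20); ℓ=6 even so k=5
i=0: a=10 ⇒ p=10, q=1
i=1: a=2 ⇒ p=21, q=2
…
i=4: a=1 ⇒ p=331, q=32
i=5: a=2 ⇒ p=962, q=93
→ (962, 93).  Check: 962²=925444, 107·93²=925443, difference 1.
(x_2, y_2) = (962·962 + 107·93·93, 962·93 + 93·962) = (1850887, 178932)
(x_3, y_3) = (962·1850887 + 107·93·178932, 962·178932 + 93·1850887) = (3561105626, 344265075)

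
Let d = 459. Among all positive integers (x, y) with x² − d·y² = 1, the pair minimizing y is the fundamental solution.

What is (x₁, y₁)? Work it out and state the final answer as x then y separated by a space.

499850 23331

√459 = [21; 2,2,1,4,21,4,1,2,2,42, …], period ℓ=10 (even) → k=9
k=0  a_k=21  p_k/q_k = 21/1
…
k=4  a_k=4  p_k/q_k = 707/33
…
k=7  a_k=1  p_k/q_k = 75692/3533
k=8  a_k=2  p_k/q_k = 212079/9899
k=9  a_k=2  p_k/q_k = 499850/23331
(x₁, y₁) = (499850, 23331);  499850² − 459·23331² = 1 ✓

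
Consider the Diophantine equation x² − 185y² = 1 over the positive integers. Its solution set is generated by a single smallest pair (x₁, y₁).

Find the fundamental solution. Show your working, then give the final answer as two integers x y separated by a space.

d=185: √d = [13; 1,1,1,1,26] (ℓ=5, odd), read p_9/q_9
a_0=13:  p_0=13·1+0=13,  q_0=13·0+1=1
a_1=1:  p_1=1·13+1=14,  q_1=1·1+0=1
a_2=1:  p_2=1·14+13=27,  q_2=1·1+1=2
a_3=1:  p_3=1·27+14=41,  q_3=1·2+1=3
a_4=1:  p_4=1·41+27=68,  q_4=1·3+2=5
a_5=26:  p_5=26·68+41=1809,  q_5=26·5+3=133
…
a_7=1:  p_7=1·1877+1809=3686,  q_7=1·138+133=271
a_8=1:  p_8=1·3686+1877=5563,  q_8=1·271+138=409
a_9=1:  p_9=1·5563+3686=9249,  q_9=1·409+271=680
→ (9249, 680).  Check: 9249²=85544001, 185·680²=85544000, difference 1.

9249 680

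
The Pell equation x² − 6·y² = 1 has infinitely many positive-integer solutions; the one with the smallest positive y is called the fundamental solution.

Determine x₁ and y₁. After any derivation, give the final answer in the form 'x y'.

5 2

d=6: √d = [2; 2,4] (ℓ=2, even), read p_1/q_1
i=0: a=2 ⇒ p=2, q=1
i=1: a=2 ⇒ p=5, q=2
→ (5, 2).  Check: 5²=25, 6·2²=24, difference 1.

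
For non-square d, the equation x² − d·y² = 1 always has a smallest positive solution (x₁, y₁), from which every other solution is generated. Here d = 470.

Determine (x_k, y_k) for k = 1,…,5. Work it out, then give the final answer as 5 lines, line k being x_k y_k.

[21; 1,2,8,2,1,42] for √470; ℓ=6 ⇒ convergent index 5
k=0  a_k=21  p_k/q_k = 21/1
…
k=3  a_k=8  p_k/q_k = 542/25
k=4  a_k=2  p_k/q_k = 1149/53
k=5  a_k=1  p_k/q_k = 1691/78
→ (1691, 78).  Check: 1691²=2859481, 470·78²=2859480, difference 1.
(1691+78√470)^2 = 5718961 + 263796√470
(1691+78√470)^3 = 19341524411 + 892157994√470
(1691+78√470)^4 = 65413029839041 + 3017278071912√470
(1691+78√470)^5 = 221226847574112251 + 10204433547048390√470

1691 78
5718961 263796
19341524411 892157994
65413029839041 3017278071912
221226847574112251 10204433547048390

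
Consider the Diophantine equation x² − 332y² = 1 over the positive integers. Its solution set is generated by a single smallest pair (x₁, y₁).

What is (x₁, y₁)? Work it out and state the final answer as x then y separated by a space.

13447 738

√332 → a₀=18, period (4,1,1,8,1,1,4,36); ℓ=8 even so k=7
step 0: (18, 1)  from 18·(1,0) + (0,1)
…
step 3: (164, 9)  from 1·(91,5) + (73,4)
…
step 5: (1567, 86)  from 1·(1403,77) + (164,9)
step 6: (2970, 163)  from 1·(1567,86) + (1403,77)
step 7: (13447, 738)  from 4·(2970,163) + (1567,86)
(x₁, y₁) = (13447, 738);  13447² − 332·738² = 1 ✓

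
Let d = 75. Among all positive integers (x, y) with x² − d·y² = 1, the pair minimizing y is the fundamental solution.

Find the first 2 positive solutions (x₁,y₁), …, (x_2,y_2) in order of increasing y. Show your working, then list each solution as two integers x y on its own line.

26 3
1351 156

√75 = [8; 1,1,1,16, …], period ℓ=4 (even) → k=3
step 0: (8, 1)  from 8·(1,0) + (0,1)
step 1: (9, 1)  from 1·(8,1) + (1,0)
step 2: (17, 2)  from 1·(9,1) + (8,1)
step 3: (26, 3)  from 1·(17,2) + (9,1)
→ (26, 3).  Check: 26²=676, 75·3²=675, difference 1.
k=2:  x_2 = 26·26+75·3·3 = 1351,  y_2 = 26·3+3·26 = 156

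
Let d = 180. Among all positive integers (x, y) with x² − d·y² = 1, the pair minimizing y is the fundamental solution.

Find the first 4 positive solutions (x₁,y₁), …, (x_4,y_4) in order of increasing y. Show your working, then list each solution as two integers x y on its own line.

161 12
51841 3864
16692641 1244196
5374978561 400627248

√180 = [13; 2,2,2,26, …], period ℓ=4 (even) → k=3
a_0=13:  p_0=13·1+0=13,  q_0=13·0+1=1
…
a_2=2:  p_2=2·27+13=67,  q_2=2·2+1=5
a_3=2:  p_3=2·67+27=161,  q_3=2·5+2=12
→ (161, 12).  Check: 161²=25921, 180·12²=25920, difference 1.
(161+12√180)^2 = 51841 + 3864√180
(161+12√180)^3 = 16692641 + 1244196√180
(161+12√180)^4 = 5374978561 + 400627248√180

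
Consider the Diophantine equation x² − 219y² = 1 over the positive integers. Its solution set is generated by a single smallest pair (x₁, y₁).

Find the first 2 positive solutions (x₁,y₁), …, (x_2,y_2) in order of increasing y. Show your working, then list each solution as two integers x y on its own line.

√219 = [14; 1,3,1,28, …], period ℓ=4 (even) → k=3
a_0=14:  p_0=14·1+0=14,  q_0=14·0+1=1
…
a_2=3:  p_2=3·15+14=59,  q_2=3·1+1=4
a_3=1:  p_3=1·59+15=74,  q_3=1·4+1=5
(x₁, y₁) = (74, 5);  74² − 219·5² = 1 ✓
(74+5√219)^2 = 10951 + 740√219

74 5
10951 740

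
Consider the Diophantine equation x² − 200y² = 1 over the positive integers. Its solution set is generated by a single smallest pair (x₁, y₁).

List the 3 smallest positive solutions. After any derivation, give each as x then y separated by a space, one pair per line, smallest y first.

√200 = [14; 7,28, …], period ℓ=2 (even) → k=1
k=0  a_k=14  p_k/q_k = 14/1
k=1  a_k=7  p_k/q_k = 99/7
fundamental: x₁=99, y₁=7  (since 9801 − 200·49 = 1)
n=2: (99,7)∘(99,7) = (99·99+200·7·7, 99·7+7·99) = (19601,1386)
n=3: (19601,1386)∘(99,7) = (99·19601+200·7·1386, 99·1386+7·19601) = (3880899,274421)

99 7
19601 1386
3880899 274421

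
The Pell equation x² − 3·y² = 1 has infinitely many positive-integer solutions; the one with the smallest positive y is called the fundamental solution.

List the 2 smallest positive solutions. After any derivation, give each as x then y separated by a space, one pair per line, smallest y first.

√3 = [1; 1,2, …], period ℓ=2 (even) → k=1
a_0=1:  p_0=1·1+0=1,  q_0=1·0+1=1
a_1=1:  p_1=1·1+1=2,  q_1=1·1+0=1
→ (2, 1).  Check: 2²=4, 3·1²=3, difference 1.
(x_2, y_2) = (2·2 + 3·1·1, 2·1 + 1·2) = (7, 4)

2 1
7 4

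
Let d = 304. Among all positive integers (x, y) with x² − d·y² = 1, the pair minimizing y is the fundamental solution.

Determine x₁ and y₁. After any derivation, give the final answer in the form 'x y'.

√304 → a₀=17, period (2,3,2,1,1,1,1,1,2,3,2,34); ℓ=12 even so k=11
a_0=17:  p_0=17·1+0=17,  q_0=17·0+1=1
…
a_2=3:  p_2=3·35+17=122,  q_2=3·2+1=7
a_3=2:  p_3=2·122+35=279,  q_3=2·7+2=16
a_4=1:  p_4=1·279+122=401,  q_4=1·16+7=23
a_5=1:  p_5=1·401+279=680,  q_5=1·23+16=39
a_6=1:  p_6=1·680+401=1081,  q_6=1·39+23=62
…
a_8=1:  p_8=1·1761+1081=2842,  q_8=1·101+62=163
a_9=2:  p_9=2·2842+1761=7445,  q_9=2·163+101=427
a_10=3:  p_10=3·7445+2842=25177,  q_10=3·427+163=1444
a_11=2:  p_11=2·25177+7445=57799,  q_11=2·1444+427=3315
(x₁, y₁) = (57799, 3315);  57799² − 304·3315² = 1 ✓

57799 3315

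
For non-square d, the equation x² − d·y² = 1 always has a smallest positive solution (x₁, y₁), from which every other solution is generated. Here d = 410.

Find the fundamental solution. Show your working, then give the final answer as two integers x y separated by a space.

81 4

[20; 4,40] for √410; ℓ=2 ⇒ convergent index 1
a_0=20:  p_0=20·1+0=20,  q_0=20·0+1=1
a_1=4:  p_1=4·20+1=81,  q_1=4·1+0=4
fundamental: x₁=81, y₁=4  (since 6561 − 410·16 = 1)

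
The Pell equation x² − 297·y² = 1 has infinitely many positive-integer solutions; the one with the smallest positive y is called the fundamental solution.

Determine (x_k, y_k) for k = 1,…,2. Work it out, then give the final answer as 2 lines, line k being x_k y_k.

√297 → a₀=17, period (4,3,1,1,2,1,1,3,4,34); ℓ=10 even so k=9
step 0: (17, 1)  from 17·(1,0) + (0,1)
step 1: (69, 4)  from 4·(17,1) + (1,0)
step 2: (224, 13)  from 3·(69,4) + (17,1)
step 3: (293, 17)  from 1·(224,13) + (69,4)
step 4: (517, 30)  from 1·(293,17) + (224,13)
step 5: (1327, 77)  from 2·(517,30) + (293,17)
step 6: (1844, 107)  from 1·(1327,77) + (517,30)
step 7: (3171, 184)  from 1·(1844,107) + (1327,77)
step 8: (11357, 659)  from 3·(3171,184) + (1844,107)
step 9: (48599, 2820)  from 4·(11357,659) + (3171,184)
→ (48599, 2820).  Check: 48599²=2361862801, 297·2820²=2361862800, difference 1.
n=2: (48599,2820)∘(48599,2820) = (48599·48599+297·2820·2820, 48599·2820+2820·48599) = (4723725601,274098360)

48599 2820
4723725601 274098360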